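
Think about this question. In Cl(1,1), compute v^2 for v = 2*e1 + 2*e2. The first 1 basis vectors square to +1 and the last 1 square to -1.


v^2 = sum of c_i^2 * e_i^2
Positive signature terms (e_i^2 = +1): 2^2 = 4
Negative signature terms (e_j^2 = -1): 2^2 = 4
v^2 = 4 - 4 = 0


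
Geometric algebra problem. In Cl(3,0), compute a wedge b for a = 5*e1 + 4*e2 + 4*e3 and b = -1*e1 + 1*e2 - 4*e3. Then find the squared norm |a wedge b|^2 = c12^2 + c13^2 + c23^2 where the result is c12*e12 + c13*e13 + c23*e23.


a wedge b = (a1*b2 - a2*b1)*e12 + (a1*b3 - a3*b1)*e13 + (a2*b3 - a3*b2)*e23
e12 coeff: 5*1 - 4*(-1) = 5 - (-4) = 9
e13 coeff: 5*(-4) - 4*(-1) = -20 - (-4) = -16
e23 coeff: 4*(-4) - 4*1 = -16 - 4 = -20
|a wedge b|^2 = 9^2 + (-16)^2 + (-20)^2
= 81 + 256 + 400
= 737


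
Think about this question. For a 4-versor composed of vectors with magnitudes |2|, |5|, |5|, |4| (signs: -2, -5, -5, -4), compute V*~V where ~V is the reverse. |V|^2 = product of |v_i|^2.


Each vector v_i has |v_i|^2 = s_i^2
Squared scales: (-2)^2 = 4, (-5)^2 = 25, (-5)^2 = 25, (-4)^2 = 16
|V|^2 = 4 * 25 * 25 * 16
= 40000


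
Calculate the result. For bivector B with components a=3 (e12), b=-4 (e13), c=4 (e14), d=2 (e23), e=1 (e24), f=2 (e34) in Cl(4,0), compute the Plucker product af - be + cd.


Plucker relation: af - be + cd
a*f = 3*2 = 6
b*e = (-4)*1 = -4
c*d = 4*2 = 8
af - be + cd = 6 - (-4) + 8
= 18


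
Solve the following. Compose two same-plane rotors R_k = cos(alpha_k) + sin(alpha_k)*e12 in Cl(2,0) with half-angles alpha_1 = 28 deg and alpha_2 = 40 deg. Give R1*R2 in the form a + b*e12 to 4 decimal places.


Same-plane rotors commute and their half-angles add:
R1*R2 = cos(a1 + a2) + sin(a1 + a2)*e12.
a1 + a2 = 28 + 40 = 68 deg
cos(68 deg) = 0.3746
sin(68 deg) = 0.9272
R1*R2 = 0.3746 + 0.9272*e12


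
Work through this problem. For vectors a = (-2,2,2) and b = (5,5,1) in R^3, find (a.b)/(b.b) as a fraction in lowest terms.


Projection coefficient = (a . b) / (b . b)
a . b = (-2)*5 + 2*5 + 2*1
= -10 + 10 + 2 = 2
b . b = 5^2 + 5^2 + 1^2
= 25 + 25 + 1 = 51
Coefficient = 2/51
In lowest terms: 2/51


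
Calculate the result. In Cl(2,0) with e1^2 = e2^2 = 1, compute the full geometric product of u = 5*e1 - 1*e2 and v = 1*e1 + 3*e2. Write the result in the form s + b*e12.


Expand: (5*e1 - 1*e2)(1*e1 + 3*e2)
= 5*1*e1e1 + 5*3*e1e2 + (-1)*1*e2e1 + (-1)*3*e2e2
Using e1^2 = e2^2 = 1, e2e1 = -e1e2:
Scalar part s = 5*1 + (-1)*3 = 5 + (-3) = 2
Bivector part b = 5*3 - (-1)*1 = 15 - (-1) = 16
uv = 2 + 16*e12


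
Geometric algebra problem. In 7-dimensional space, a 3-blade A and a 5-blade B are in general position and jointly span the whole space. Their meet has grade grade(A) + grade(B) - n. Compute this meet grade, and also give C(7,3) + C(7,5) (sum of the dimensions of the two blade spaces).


Meet grade = grade(A) + grade(B) - n
= 3 + 5 - 7 = 1
C(7,3) = 35
C(7,5) = 21
dim_A + dim_B = 35 + 21 = 56


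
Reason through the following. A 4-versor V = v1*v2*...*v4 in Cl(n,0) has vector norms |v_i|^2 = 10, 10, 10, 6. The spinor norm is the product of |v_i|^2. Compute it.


Spinor norm N(V) = |v1|^2 * |v2|^2 * ... * |v4|^2
= 10 * 10 * 10 * 6
Running product: 10, 100, 1000, 6000
N(V) = 6000


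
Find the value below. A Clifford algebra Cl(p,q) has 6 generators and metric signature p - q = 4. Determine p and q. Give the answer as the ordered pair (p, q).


We need p + q = 6 and p - q = 4.
Adding: 2p = 6 + 4 = 10, so p = 5.
Then q = 6 - 5 = 1.
(p, q) = (5, 1)


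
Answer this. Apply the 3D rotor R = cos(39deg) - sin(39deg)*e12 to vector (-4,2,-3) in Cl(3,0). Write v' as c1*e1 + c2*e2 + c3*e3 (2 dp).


Rotor R = cos(39deg) - sin(39deg)*e12
Rotation angle theta = 2 * 39 = 78 degrees in the e12 plane (e1 -> e2).
The component perpendicular to the plane (e3) is invariant: v'_3 = v3 = -3.00
cos(78deg) = 0.2079, sin(78deg) = 0.9781
v'_1 = v1*cos(theta) - v2*sin(theta) = -4*0.2079 - 2*0.9781 = -2.79
v'_2 = v1*sin(theta) + v2*cos(theta) = -4*0.9781 + 2*0.2079 = -3.50
v' = -2.79*e1 - 3.50*e2 - 3.00*e3


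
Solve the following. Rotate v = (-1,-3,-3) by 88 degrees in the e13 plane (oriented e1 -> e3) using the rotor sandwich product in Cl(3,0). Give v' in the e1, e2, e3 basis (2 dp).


Rotor R = cos(44deg) - sin(44deg)*e13
Rotation angle theta = 2 * 44 = 88 degrees in the e13 plane (e1 -> e3).
The component perpendicular to the plane (e2) is invariant: v'_2 = v2 = -3.00
cos(88deg) = 0.0349, sin(88deg) = 0.9994
v'_1 = v1*cos(theta) - v3*sin(theta) = -1*0.0349 - (-3)*0.9994 = 2.96
v'_3 = v1*sin(theta) + v3*cos(theta) = -1*0.9994 + (-3)*0.0349 = -1.10
v' = 2.96*e1 - 3.00*e2 - 1.10*e3


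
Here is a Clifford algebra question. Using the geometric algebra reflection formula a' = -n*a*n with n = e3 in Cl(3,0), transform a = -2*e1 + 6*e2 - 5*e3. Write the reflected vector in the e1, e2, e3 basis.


Reflection formula: a' = -n*a*n, with n = e3 (unit vector, n^2 = 1).
For reflection through hyperplane perp to e3:
The component along e3 flips sign, others stay.
a = (-2, 6, -5)
a' = (-2, 6, 5)
a' = -2*e1 + 6*e2 + 5*e3


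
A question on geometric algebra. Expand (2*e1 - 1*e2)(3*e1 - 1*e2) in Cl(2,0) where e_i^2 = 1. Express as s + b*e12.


Expand: (2*e1 - 1*e2)(3*e1 - 1*e2)
= 2*3*e1e1 + 2*(-1)*e1e2 + (-1)*3*e2e1 + (-1)*(-1)*e2e2
Using e1^2 = e2^2 = 1, e2e1 = -e1e2:
Scalar part s = 2*3 + (-1)*(-1) = 6 + 1 = 7
Bivector part b = 2*(-1) - (-1)*3 = -2 - (-3) = 1
uv = 7 + 1*e12


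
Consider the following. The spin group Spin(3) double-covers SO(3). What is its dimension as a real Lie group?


Spin(n) double-covers SO(n); both have Lie algebra so(n) of dimension n(n-1)/2.
n = 3
n(n-1) = 3 * 2 = 6
dim Spin(3) = 6/2 = 3


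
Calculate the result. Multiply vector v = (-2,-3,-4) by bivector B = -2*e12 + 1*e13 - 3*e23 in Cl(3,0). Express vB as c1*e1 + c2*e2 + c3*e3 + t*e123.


vB has grade-1 (vector) and grade-3 (trivector) parts: vB = (v _| B) + (v ^ B).
Vector part <vB>_1:
  e1: -v2*b12 - v3*b13 = -(-3)*(-2) - (-4)*(1) = -2
  e2: v1*b12 - v3*b23 = (-2)*(-2) - (-4)*(-3) = -8
  e3: v1*b13 + v2*b23 = (-2)*(1) + (-3)*(-3) = 7
Trivector part <vB>_3:
  e123: v1*b23 - v2*b13 + v3*b12 = (-2)*(-3) - (-3)*(1) + (-4)*(-2) = 17
vB = -2*e1 - 8*e2 + 7*e3 + 17*e123


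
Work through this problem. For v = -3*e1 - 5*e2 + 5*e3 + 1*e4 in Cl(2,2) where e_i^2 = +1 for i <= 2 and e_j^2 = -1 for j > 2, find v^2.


v^2 = sum of c_i^2 * e_i^2
Positive signature terms (e_i^2 = +1): (-3)^2 + (-5)^2 = 34
Negative signature terms (e_j^2 = -1): 5^2 + 1^2 = 26
v^2 = 34 - 26 = 8


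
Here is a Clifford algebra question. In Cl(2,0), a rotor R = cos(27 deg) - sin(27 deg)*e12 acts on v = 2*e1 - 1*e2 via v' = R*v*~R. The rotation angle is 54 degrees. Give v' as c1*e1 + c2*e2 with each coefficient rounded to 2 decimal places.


Rotor R = cos(27deg) - sin(27deg)*e12
Rotation angle theta = 2 * 27 = 54 degrees
v' = R*v*~R rotates v by theta.
cos(54deg) = 0.5878, sin(54deg) = 0.8090
v'_1 = 2*cos(54deg) - (-1)*sin(54deg)
= 2*0.5878 - (-1)*0.8090
= 1.98
v'_2 = 2*sin(54deg) + (-1)*cos(54deg)
= 2*0.8090 + (-1)*0.5878
= 1.03
v' = 1.98*e1 + 1.03*e2


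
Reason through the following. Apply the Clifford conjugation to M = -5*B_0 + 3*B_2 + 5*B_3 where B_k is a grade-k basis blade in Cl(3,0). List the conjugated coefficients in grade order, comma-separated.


Clifford conjugate sign for grade k: (-1)^(k(k+1)/2)
Grade 0: (-1)^(0*1/2) = (-1)^0 = 1, coeff -5 -> -5
Grade 2: (-1)^(2*3/2) = (-1)^3 = -1, coeff 3 -> -3
Grade 3: (-1)^(3*4/2) = (-1)^6 = 1, coeff 5 -> 5
Conjugated coefficients: -5, -3, 5


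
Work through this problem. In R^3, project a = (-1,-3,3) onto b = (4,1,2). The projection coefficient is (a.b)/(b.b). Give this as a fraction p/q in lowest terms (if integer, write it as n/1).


Projection coefficient = (a . b) / (b . b)
a . b = (-1)*4 + (-3)*1 + 3*2
= -4 + (-3) + 6 = -1
b . b = 4^2 + 1^2 + 2^2
= 16 + 1 + 4 = 21
Coefficient = -1/21
In lowest terms: -1/21


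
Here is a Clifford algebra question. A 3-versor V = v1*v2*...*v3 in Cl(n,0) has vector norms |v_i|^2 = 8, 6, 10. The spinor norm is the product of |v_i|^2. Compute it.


Spinor norm N(V) = |v1|^2 * |v2|^2 * ... * |v3|^2
= 8 * 6 * 10
Running product: 8, 48, 480
N(V) = 480


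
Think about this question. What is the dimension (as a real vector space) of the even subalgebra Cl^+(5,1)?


Even subalgebra dimension = 2^(n-1)
n = 5 + 1 = 6
2^(6 - 1) = 2^5 = 32
Verification: sum of C(6,k) for even k = 1 + 15 + 15 + 1 = 32
Result = 32


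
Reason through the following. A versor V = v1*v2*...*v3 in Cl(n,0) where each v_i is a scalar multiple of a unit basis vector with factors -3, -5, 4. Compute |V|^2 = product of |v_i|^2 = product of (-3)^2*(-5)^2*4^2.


Each vector v_i has |v_i|^2 = s_i^2
Squared scales: (-3)^2 = 9, (-5)^2 = 25, 4^2 = 16
|V|^2 = 9 * 25 * 16
= 3600


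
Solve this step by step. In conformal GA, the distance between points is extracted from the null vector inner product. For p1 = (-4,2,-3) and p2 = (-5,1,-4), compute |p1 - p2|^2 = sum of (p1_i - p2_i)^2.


p1 - p2 = (1, 1, 1)
|p1 - p2|^2 = 1^2 + 1^2 + 1^2
= 1 + 1 + 1
= 3


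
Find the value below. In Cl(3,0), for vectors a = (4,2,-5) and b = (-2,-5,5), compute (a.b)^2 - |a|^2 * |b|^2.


a . b = 4*(-2) + 2*(-5) + (-5)*5
= -8 + (-10) + (-25) = -43
|a|^2 = 4^2 + 2^2 + (-5)^2 = 45
|b|^2 = (-2)^2 + (-5)^2 + 5^2 = 54
(a.b)^2 = (-43)^2 = 1849
|a|^2 * |b|^2 = 45 * 54 = 2430
Result = 1849 - 2430 = -581


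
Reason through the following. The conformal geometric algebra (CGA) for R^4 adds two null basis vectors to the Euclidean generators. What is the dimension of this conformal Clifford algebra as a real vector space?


The conformal model of R^4 uses Cl(5,1): the 4 Euclidean generators plus two extra orthogonal generators e+ (e+^2 = +1) and e- (e-^2 = -1), from which the null vectors e0, einf are built.
Number of generators m = 4 + 2 = 6.
dim Cl(p,q) = 2^m = 2^6 = 64


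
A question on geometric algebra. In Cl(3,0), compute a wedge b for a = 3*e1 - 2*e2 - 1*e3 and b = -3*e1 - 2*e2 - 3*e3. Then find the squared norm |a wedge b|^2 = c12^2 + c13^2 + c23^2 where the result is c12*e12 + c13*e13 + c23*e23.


a wedge b = (a1*b2 - a2*b1)*e12 + (a1*b3 - a3*b1)*e13 + (a2*b3 - a3*b2)*e23
e12 coeff: 3*(-2) - (-2)*(-3) = -6 - 6 = -12
e13 coeff: 3*(-3) - (-1)*(-3) = -9 - 3 = -12
e23 coeff: (-2)*(-3) - (-1)*(-2) = 6 - 2 = 4
|a wedge b|^2 = (-12)^2 + (-12)^2 + 4^2
= 144 + 144 + 16
= 304


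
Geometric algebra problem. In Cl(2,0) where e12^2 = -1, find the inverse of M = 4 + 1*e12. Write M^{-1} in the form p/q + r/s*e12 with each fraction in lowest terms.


M = 4 + 1*e12, where e12^2 = -1.
Since M commutes with its reverse ~M = a - b*e12, M * ~M = a^2 - b^2*e12^2 = a^2 + b^2.
So M^{-1} = ~M / (a^2 + b^2) = (a - b*e12)/(a^2 + b^2).
a^2 + b^2 = 16 + 1 = 17
Scalar part = 4/17 = 4/17
Bivector coeff = -1/17 = -1/17
M^{-1} = 4/17 - 1/17*e12


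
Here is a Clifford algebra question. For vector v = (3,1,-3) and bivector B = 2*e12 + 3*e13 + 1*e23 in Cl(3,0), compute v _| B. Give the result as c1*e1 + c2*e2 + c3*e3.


Left contraction v _| B = <vB>_1 (grade-1 part of the geometric product vB).
Using e1_|e12 = e2, e2_|e12 = -e1, e1_|e13 = e3, e3_|e13 = -e1, e2_|e23 = e3, e3_|e23 = -e2:
e1 coeff: -v2*b12 - v3*b13 = -(1)*(2) - (-3)*(3) = 7
e2 coeff: v1*b12 - v3*b23 = (3)*(2) - (-3)*(1) = 9
e3 coeff: v1*b13 + v2*b23 = (3)*(3) + (1)*(1) = 10
v _| B = 7*e1 + 9*e2 + 10*e3


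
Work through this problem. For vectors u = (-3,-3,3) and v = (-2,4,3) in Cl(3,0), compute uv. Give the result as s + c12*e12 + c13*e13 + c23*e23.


In Cl(3,0): e_i^2 = 1, e_ie_j = -e_je_i for i != j.
Scalar part = u . v = (-3)*(-2) + (-3)*4 + 3*3
= 6 + (-12) + 9 = 3
e12 coeff = (-3)*4 - (-3)*(-2) = -12 - 6 = -18
e13 coeff = (-3)*3 - 3*(-2) = -9 - (-6) = -3
e23 coeff = (-3)*3 - 3*4 = -9 - 12 = -21
uv = 3 - 18*e12 - 3*e13 - 21*e23


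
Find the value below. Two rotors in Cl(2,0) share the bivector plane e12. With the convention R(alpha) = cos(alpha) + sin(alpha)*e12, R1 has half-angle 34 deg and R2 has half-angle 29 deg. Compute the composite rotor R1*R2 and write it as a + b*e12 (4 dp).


Same-plane rotors commute and their half-angles add:
R1*R2 = cos(a1 + a2) + sin(a1 + a2)*e12.
a1 + a2 = 34 + 29 = 63 deg
cos(63 deg) = 0.4540
sin(63 deg) = 0.8910
R1*R2 = 0.4540 + 0.8910*e12


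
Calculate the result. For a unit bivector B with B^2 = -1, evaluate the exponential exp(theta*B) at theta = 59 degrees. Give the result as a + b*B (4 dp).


For a unit bivector B with B^2 = -1, the exponential series gives
e^(theta*B) = cos(theta) + sin(theta)*B (the GA analogue of Euler's formula).
theta = 59 degrees = 1.029744 rad
cos(59 deg) = 0.5150
sin(59 deg) = 0.8572
exp(theta*B) = 0.5150 + 0.8572*B


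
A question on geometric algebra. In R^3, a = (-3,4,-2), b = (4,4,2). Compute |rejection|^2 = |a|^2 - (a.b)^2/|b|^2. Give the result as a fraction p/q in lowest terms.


|a|^2 = (-3)^2 + 4^2 + (-2)^2 = 29
|b|^2 = 4^2 + 4^2 + 2^2 = 36
a . b = (-3)*4 + 4*4 + (-2)*2 = 0
(a.b)^2 = 0^2 = 0
|rej|^2 = 29 - 0/36
= (1044 - 0)/36
= 1044/36
In lowest terms: 29/1


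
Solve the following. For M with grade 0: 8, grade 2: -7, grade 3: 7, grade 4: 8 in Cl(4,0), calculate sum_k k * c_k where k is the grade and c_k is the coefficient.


Grade-weighted sum = sum of grade_k * coefficient_k
0*8 = 0
2*(-7) = -14
3*7 = 21
4*8 = 32
Total = 0 + (-14) + 21 + 32 = 39


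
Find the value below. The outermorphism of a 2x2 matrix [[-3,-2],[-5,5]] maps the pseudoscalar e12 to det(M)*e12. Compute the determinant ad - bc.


The outermorphism of a linear map f sends e1^e2 to f(e1)^f(e2).
f(e1) = -3*e1 - 5*e2
f(e2) = -2*e1 + 5*e2
f(e1) ^ f(e2) = (-3*e1 - 5*e2) ^ (-2*e1 + 5*e2)
= (-3)*5*e12 + (-5)*(-2)*e21
= (-15 - 10)*e12
= -25*e12
Coefficient = -25


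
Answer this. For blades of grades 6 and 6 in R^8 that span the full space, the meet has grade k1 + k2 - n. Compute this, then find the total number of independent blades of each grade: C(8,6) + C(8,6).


Meet grade = grade(A) + grade(B) - n
= 6 + 6 - 8 = 4
C(8,6) = 28
C(8,6) = 28
dim_A + dim_B = 28 + 28 = 56


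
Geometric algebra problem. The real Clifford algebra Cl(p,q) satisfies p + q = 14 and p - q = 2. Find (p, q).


We need p + q = 14 and p - q = 2.
Adding: 2p = 14 + 2 = 16, so p = 8.
Then q = 14 - 8 = 6.
(p, q) = (8, 6)


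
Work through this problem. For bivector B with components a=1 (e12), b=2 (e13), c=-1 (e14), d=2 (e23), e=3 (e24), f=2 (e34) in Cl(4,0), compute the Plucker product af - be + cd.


Plucker relation: af - be + cd
a*f = 1*2 = 2
b*e = 2*3 = 6
c*d = (-1)*2 = -2
af - be + cd = 2 - 6 + (-2)
= -6


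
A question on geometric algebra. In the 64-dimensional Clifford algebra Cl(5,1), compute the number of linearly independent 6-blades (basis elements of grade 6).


Number of grade-k basis blades in Cl(p,q) with n = p + q is C(n, k).
n = 5 + 1 = 6
C(6, 6) = 6! / (6! * 0!)
= 720 / (720 * 1)
= 1


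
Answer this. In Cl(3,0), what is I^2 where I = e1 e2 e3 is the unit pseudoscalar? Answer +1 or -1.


The pseudoscalar I = e1...e_n (product of all n generators) of Cl(p,q) satisfies I^2 = (-1)^(q + n(n-1)/2).
p = 3, q = 0, n = p + q = 3
n(n-1)/2 = 3 * 2 / 2 = 3
Exponent = q + n(n-1)/2 = 0 + 3 = 3
I^2 = (-1)^3 = -1


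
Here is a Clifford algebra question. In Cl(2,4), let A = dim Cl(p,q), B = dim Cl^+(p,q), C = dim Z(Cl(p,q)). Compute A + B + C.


n = 2 + 4 = 6
Total dim = 2^6 = 64
Even subalgebra dim = 2^5 = 32
n is even, so center dim = 1
Sum = 64 + 32 + 1 = 97


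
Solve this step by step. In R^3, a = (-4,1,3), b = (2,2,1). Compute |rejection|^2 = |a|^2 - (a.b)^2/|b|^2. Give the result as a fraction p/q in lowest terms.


|a|^2 = (-4)^2 + 1^2 + 3^2 = 26
|b|^2 = 2^2 + 2^2 + 1^2 = 9
a . b = (-4)*2 + 1*2 + 3*1 = -3
(a.b)^2 = (-3)^2 = 9
|rej|^2 = 26 - 9/9
= (234 - 9)/9
= 225/9
In lowest terms: 25/1


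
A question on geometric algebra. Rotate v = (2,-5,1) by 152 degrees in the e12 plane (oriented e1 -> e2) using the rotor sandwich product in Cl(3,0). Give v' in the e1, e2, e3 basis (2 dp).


Rotor R = cos(76deg) - sin(76deg)*e12
Rotation angle theta = 2 * 76 = 152 degrees in the e12 plane (e1 -> e2).
The component perpendicular to the plane (e3) is invariant: v'_3 = v3 = 1.00
cos(152deg) = -0.8829, sin(152deg) = 0.4695
v'_1 = v1*cos(theta) - v2*sin(theta) = 2*(-0.8829) - (-5)*0.4695 = 0.58
v'_2 = v1*sin(theta) + v2*cos(theta) = 2*0.4695 + (-5)*(-0.8829) = 5.35
v' = 0.58*e1 + 5.35*e2 + 1.00*e3


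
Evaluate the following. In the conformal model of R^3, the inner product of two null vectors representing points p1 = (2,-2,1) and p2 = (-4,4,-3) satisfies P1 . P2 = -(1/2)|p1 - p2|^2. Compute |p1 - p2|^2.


p1 - p2 = (6, -6, 4)
|p1 - p2|^2 = 6^2 + (-6)^2 + 4^2
= 36 + 36 + 16
= 88


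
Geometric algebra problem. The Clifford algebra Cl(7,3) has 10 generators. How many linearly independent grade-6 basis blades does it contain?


Number of grade-k basis blades in Cl(p,q) with n = p + q is C(n, k).
n = 7 + 3 = 10
C(10, 6) = 10! / (6! * 4!)
= 3628800 / (720 * 24)
= 210


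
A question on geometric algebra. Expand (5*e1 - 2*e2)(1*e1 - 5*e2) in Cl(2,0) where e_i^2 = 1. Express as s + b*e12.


Expand: (5*e1 - 2*e2)(1*e1 - 5*e2)
= 5*1*e1e1 + 5*(-5)*e1e2 + (-2)*1*e2e1 + (-2)*(-5)*e2e2
Using e1^2 = e2^2 = 1, e2e1 = -e1e2:
Scalar part s = 5*1 + (-2)*(-5) = 5 + 10 = 15
Bivector part b = 5*(-5) - (-2)*1 = -25 - (-2) = -23
uv = 15 - 23*e12


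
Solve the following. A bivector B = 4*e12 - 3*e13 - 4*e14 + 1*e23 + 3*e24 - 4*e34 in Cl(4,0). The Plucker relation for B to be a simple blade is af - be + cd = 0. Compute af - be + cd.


Plucker relation: af - be + cd
a*f = 4*(-4) = -16
b*e = (-3)*3 = -9
c*d = (-4)*1 = -4
af - be + cd = -16 - (-9) + (-4)
= -11


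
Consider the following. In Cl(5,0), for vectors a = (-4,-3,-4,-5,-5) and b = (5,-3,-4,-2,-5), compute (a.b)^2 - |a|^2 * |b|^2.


a . b = (-4)*5 + (-3)*(-3) + (-4)*(-4) + (-5)*(-2) + (-5)*(-5)
= -20 + 9 + 16 + 10 + 25 = 40
|a|^2 = (-4)^2 + (-3)^2 + (-4)^2 + (-5)^2 + (-5)^2 = 91
|b|^2 = 5^2 + (-3)^2 + (-4)^2 + (-2)^2 + (-5)^2 = 79
(a.b)^2 = 40^2 = 1600
|a|^2 * |b|^2 = 91 * 79 = 7189
Result = 1600 - 7189 = -5589


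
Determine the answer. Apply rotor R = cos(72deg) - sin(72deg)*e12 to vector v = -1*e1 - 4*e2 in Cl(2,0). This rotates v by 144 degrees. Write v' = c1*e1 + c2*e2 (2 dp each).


Rotor R = cos(72deg) - sin(72deg)*e12
Rotation angle theta = 2 * 72 = 144 degrees
v' = R*v*~R rotates v by theta.
cos(144deg) = -0.8090, sin(144deg) = 0.5878
v'_1 = -1*cos(144deg) - (-4)*sin(144deg)
= -1*(-0.8090) - (-4)*0.5878
= 3.16
v'_2 = -1*sin(144deg) + (-4)*cos(144deg)
= -1*0.5878 + (-4)*(-0.8090)
= 2.65
v' = 3.16*e1 + 2.65*e2


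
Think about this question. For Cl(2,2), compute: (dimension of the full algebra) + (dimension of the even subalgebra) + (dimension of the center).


n = 2 + 2 = 4
Total dim = 2^4 = 16
Even subalgebra dim = 2^3 = 8
n is even, so center dim = 1
Sum = 16 + 8 + 1 = 25


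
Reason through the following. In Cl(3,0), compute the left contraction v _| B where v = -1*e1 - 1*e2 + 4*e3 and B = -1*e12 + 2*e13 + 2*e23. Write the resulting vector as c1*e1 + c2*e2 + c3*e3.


Left contraction v _| B = <vB>_1 (grade-1 part of the geometric product vB).
Using e1_|e12 = e2, e2_|e12 = -e1, e1_|e13 = e3, e3_|e13 = -e1, e2_|e23 = e3, e3_|e23 = -e2:
e1 coeff: -v2*b12 - v3*b13 = -(-1)*(-1) - (4)*(2) = -9
e2 coeff: v1*b12 - v3*b23 = (-1)*(-1) - (4)*(2) = -7
e3 coeff: v1*b13 + v2*b23 = (-1)*(2) + (-1)*(2) = -4
v _| B = -9*e1 - 7*e2 - 4*e3


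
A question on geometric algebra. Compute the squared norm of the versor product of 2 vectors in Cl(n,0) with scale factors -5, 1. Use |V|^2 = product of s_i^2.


Each vector v_i has |v_i|^2 = s_i^2
Squared scales: (-5)^2 = 25, 1^2 = 1
|V|^2 = 25 * 1
= 25


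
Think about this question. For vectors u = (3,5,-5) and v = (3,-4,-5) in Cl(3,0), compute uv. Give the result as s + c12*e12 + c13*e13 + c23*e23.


In Cl(3,0): e_i^2 = 1, e_ie_j = -e_je_i for i != j.
Scalar part = u . v = 3*3 + 5*(-4) + (-5)*(-5)
= 9 + (-20) + 25 = 14
e12 coeff = 3*(-4) - 5*3 = -12 - 15 = -27
e13 coeff = 3*(-5) - (-5)*3 = -15 - (-15) = 0
e23 coeff = 5*(-5) - (-5)*(-4) = -25 - 20 = -45
uv = 14 - 27*e12 + 0*e13 - 45*e23


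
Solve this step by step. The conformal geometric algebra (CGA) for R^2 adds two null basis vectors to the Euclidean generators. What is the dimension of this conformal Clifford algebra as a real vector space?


The conformal model of R^2 uses Cl(3,1): the 2 Euclidean generators plus two extra orthogonal generators e+ (e+^2 = +1) and e- (e-^2 = -1), from which the null vectors e0, einf are built.
Number of generators m = 2 + 2 = 4.
dim Cl(p,q) = 2^m = 2^4 = 16


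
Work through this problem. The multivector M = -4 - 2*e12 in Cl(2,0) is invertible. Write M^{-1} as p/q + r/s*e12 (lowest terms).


M = -4 - 2*e12, where e12^2 = -1.
Since M commutes with its reverse ~M = a - b*e12, M * ~M = a^2 - b^2*e12^2 = a^2 + b^2.
So M^{-1} = ~M / (a^2 + b^2) = (a - b*e12)/(a^2 + b^2).
a^2 + b^2 = 16 + 4 = 20
Scalar part = -4/20 = -1/5
Bivector coeff = 2/20 = 1/10
M^{-1} = -1/5 + 1/10*e12


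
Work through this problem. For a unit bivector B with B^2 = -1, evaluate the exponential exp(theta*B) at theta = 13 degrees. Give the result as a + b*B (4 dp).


For a unit bivector B with B^2 = -1, the exponential series gives
e^(theta*B) = cos(theta) + sin(theta)*B (the GA analogue of Euler's formula).
theta = 13 degrees = 0.226893 rad
cos(13 deg) = 0.9744
sin(13 deg) = 0.2250
exp(theta*B) = 0.9744 + 0.2250*B


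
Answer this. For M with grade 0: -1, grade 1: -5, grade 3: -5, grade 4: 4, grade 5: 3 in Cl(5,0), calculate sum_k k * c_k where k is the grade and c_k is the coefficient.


Grade-weighted sum = sum of grade_k * coefficient_k
0*(-1) = 0
1*(-5) = -5
3*(-5) = -15
4*4 = 16
5*3 = 15
Total = 0 + (-5) + (-15) + 16 + 15 = 11


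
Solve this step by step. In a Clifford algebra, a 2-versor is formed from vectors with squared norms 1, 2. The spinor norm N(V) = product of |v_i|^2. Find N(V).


Spinor norm N(V) = |v1|^2 * |v2|^2 * ... * |v2|^2
= 1 * 2
Running product: 1, 2
N(V) = 2


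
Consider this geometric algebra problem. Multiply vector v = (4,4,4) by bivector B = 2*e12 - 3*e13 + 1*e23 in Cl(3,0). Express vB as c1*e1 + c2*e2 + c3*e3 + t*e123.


vB has grade-1 (vector) and grade-3 (trivector) parts: vB = (v _| B) + (v ^ B).
Vector part <vB>_1:
  e1: -v2*b12 - v3*b13 = -(4)*(2) - (4)*(-3) = 4
  e2: v1*b12 - v3*b23 = (4)*(2) - (4)*(1) = 4
  e3: v1*b13 + v2*b23 = (4)*(-3) + (4)*(1) = -8
Trivector part <vB>_3:
  e123: v1*b23 - v2*b13 + v3*b12 = (4)*(1) - (4)*(-3) + (4)*(2) = 24
vB = 4*e1 + 4*e2 - 8*e3 + 24*e123


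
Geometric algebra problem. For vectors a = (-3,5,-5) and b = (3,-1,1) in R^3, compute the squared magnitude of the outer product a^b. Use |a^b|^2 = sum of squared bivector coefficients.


a wedge b = (a1*b2 - a2*b1)*e12 + (a1*b3 - a3*b1)*e13 + (a2*b3 - a3*b2)*e23
e12 coeff: (-3)*(-1) - 5*3 = 3 - 15 = -12
e13 coeff: (-3)*1 - (-5)*3 = -3 - (-15) = 12
e23 coeff: 5*1 - (-5)*(-1) = 5 - 5 = 0
|a wedge b|^2 = (-12)^2 + 12^2 + 0^2
= 144 + 144 + 0
= 288


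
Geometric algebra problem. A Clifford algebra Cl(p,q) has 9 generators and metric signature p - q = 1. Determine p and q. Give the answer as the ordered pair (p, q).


We need p + q = 9 and p - q = 1.
Adding: 2p = 9 + 1 = 10, so p = 5.
Then q = 9 - 5 = 4.
(p, q) = (5, 4)


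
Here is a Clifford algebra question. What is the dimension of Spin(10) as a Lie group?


Spin(n) double-covers SO(n); both have Lie algebra so(n) of dimension n(n-1)/2.
n = 10
n(n-1) = 10 * 9 = 90
dim Spin(10) = 90/2 = 45


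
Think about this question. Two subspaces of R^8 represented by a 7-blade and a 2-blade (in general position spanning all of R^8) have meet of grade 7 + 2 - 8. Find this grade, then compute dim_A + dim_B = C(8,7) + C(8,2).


Meet grade = grade(A) + grade(B) - n
= 7 + 2 - 8 = 1
C(8,7) = 8
C(8,2) = 28
dim_A + dim_B = 8 + 28 = 36


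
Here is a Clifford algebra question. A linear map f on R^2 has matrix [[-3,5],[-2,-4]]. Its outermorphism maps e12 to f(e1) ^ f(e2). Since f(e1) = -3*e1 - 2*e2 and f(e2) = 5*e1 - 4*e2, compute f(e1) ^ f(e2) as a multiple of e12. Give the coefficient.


The outermorphism of a linear map f sends e1^e2 to f(e1)^f(e2).
f(e1) = -3*e1 - 2*e2
f(e2) = 5*e1 - 4*e2
f(e1) ^ f(e2) = (-3*e1 - 2*e2) ^ (5*e1 - 4*e2)
= (-3)*(-4)*e12 + (-2)*5*e21
= (12 - (-10))*e12
= 22*e12
Coefficient = 22


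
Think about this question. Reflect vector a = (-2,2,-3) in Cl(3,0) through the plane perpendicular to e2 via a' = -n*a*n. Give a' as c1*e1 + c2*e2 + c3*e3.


Reflection formula: a' = -n*a*n, with n = e2 (unit vector, n^2 = 1).
For reflection through hyperplane perp to e2:
The component along e2 flips sign, others stay.
a = (-2, 2, -3)
a' = (-2, -2, -3)
a' = -2*e1 - 2*e2 - 3*e3


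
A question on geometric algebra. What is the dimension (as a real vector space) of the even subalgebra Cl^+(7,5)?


Even subalgebra dimension = 2^(n-1)
n = 7 + 5 = 12
2^(12 - 1) = 2^11 = 2048
Verification: sum of C(12,k) for even k = 1 + 66 + 495 + 924 + 495 + 66 + 1 = 2048
Result = 2048


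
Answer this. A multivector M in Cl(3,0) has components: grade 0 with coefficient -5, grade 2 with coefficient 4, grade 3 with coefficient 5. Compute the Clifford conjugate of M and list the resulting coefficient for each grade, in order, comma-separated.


Clifford conjugate sign for grade k: (-1)^(k(k+1)/2)
Grade 0: (-1)^(0*1/2) = (-1)^0 = 1, coeff -5 -> -5
Grade 2: (-1)^(2*3/2) = (-1)^3 = -1, coeff 4 -> -4
Grade 3: (-1)^(3*4/2) = (-1)^6 = 1, coeff 5 -> 5
Conjugated coefficients: -5, -4, 5


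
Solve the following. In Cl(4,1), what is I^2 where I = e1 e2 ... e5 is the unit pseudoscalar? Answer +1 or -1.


The pseudoscalar I = e1...e_n (product of all n generators) of Cl(p,q) satisfies I^2 = (-1)^(q + n(n-1)/2).
p = 4, q = 1, n = p + q = 5
n(n-1)/2 = 5 * 4 / 2 = 10
Exponent = q + n(n-1)/2 = 1 + 10 = 11
I^2 = (-1)^11 = -1


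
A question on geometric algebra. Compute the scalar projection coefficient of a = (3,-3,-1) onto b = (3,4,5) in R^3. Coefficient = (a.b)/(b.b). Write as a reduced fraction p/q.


Projection coefficient = (a . b) / (b . b)
a . b = 3*3 + (-3)*4 + (-1)*5
= 9 + (-12) + (-5) = -8
b . b = 3^2 + 4^2 + 5^2
= 9 + 16 + 25 = 50
Coefficient = -8/50
In lowest terms: -4/25


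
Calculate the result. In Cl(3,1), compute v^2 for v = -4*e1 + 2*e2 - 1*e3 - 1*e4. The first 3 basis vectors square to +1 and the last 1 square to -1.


v^2 = sum of c_i^2 * e_i^2
Positive signature terms (e_i^2 = +1): (-4)^2 + 2^2 + (-1)^2 = 21
Negative signature terms (e_j^2 = -1): (-1)^2 = 1
v^2 = 21 - 1 = 20


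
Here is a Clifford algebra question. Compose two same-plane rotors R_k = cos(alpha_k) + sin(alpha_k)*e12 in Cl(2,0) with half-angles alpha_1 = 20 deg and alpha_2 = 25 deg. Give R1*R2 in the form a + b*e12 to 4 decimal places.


Same-plane rotors commute and their half-angles add:
R1*R2 = cos(a1 + a2) + sin(a1 + a2)*e12.
a1 + a2 = 20 + 25 = 45 deg
cos(45 deg) = 0.7071
sin(45 deg) = 0.7071
R1*R2 = 0.7071 + 0.7071*e12


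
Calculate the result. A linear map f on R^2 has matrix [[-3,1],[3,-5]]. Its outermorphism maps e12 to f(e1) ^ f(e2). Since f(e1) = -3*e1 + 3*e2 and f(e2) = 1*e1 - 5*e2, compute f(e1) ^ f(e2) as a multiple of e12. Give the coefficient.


The outermorphism of a linear map f sends e1^e2 to f(e1)^f(e2).
f(e1) = -3*e1 + 3*e2
f(e2) = 1*e1 - 5*e2
f(e1) ^ f(e2) = (-3*e1 + 3*e2) ^ (1*e1 - 5*e2)
= (-3)*(-5)*e12 + 3*1*e21
= (15 - 3)*e12
= 12*e12
Coefficient = 12


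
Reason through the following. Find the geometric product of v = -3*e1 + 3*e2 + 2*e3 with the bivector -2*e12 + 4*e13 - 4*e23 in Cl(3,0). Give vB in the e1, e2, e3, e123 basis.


vB has grade-1 (vector) and grade-3 (trivector) parts: vB = (v _| B) + (v ^ B).
Vector part <vB>_1:
  e1: -v2*b12 - v3*b13 = -(3)*(-2) - (2)*(4) = -2
  e2: v1*b12 - v3*b23 = (-3)*(-2) - (2)*(-4) = 14
  e3: v1*b13 + v2*b23 = (-3)*(4) + (3)*(-4) = -24
Trivector part <vB>_3:
  e123: v1*b23 - v2*b13 + v3*b12 = (-3)*(-4) - (3)*(4) + (2)*(-2) = -4
vB = -2*e1 + 14*e2 - 24*e3 - 4*e123


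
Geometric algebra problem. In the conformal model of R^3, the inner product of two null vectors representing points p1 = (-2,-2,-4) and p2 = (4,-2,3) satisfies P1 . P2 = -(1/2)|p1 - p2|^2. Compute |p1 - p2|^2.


p1 - p2 = (-6, 0, -7)
|p1 - p2|^2 = (-6)^2 + 0^2 + (-7)^2
= 36 + 0 + 49
= 85


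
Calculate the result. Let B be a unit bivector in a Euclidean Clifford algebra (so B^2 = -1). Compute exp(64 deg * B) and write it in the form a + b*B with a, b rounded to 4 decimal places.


For a unit bivector B with B^2 = -1, the exponential series gives
e^(theta*B) = cos(theta) + sin(theta)*B (the GA analogue of Euler's formula).
theta = 64 degrees = 1.117011 rad
cos(64 deg) = 0.4384
sin(64 deg) = 0.8988
exp(theta*B) = 0.4384 + 0.8988*B


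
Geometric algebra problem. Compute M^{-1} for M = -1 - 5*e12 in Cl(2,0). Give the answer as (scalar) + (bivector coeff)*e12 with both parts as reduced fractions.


M = -1 - 5*e12, where e12^2 = -1.
Since M commutes with its reverse ~M = a - b*e12, M * ~M = a^2 - b^2*e12^2 = a^2 + b^2.
So M^{-1} = ~M / (a^2 + b^2) = (a - b*e12)/(a^2 + b^2).
a^2 + b^2 = 1 + 25 = 26
Scalar part = -1/26 = -1/26
Bivector coeff = 5/26 = 5/26
M^{-1} = -1/26 + 5/26*e12


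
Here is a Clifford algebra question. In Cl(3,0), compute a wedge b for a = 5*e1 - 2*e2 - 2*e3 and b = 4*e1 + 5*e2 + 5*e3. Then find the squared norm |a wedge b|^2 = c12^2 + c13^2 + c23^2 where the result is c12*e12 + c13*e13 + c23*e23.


a wedge b = (a1*b2 - a2*b1)*e12 + (a1*b3 - a3*b1)*e13 + (a2*b3 - a3*b2)*e23
e12 coeff: 5*5 - (-2)*4 = 25 - (-8) = 33
e13 coeff: 5*5 - (-2)*4 = 25 - (-8) = 33
e23 coeff: (-2)*5 - (-2)*5 = -10 - (-10) = 0
|a wedge b|^2 = 33^2 + 33^2 + 0^2
= 1089 + 1089 + 0
= 2178


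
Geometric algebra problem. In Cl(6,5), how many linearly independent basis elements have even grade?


Even subalgebra dimension = 2^(n-1)
n = 6 + 5 = 11
2^(11 - 1) = 2^10 = 1024
Verification: sum of C(11,k) for even k = 1 + 55 + 330 + 462 + 165 + 11 = 1024
Result = 1024


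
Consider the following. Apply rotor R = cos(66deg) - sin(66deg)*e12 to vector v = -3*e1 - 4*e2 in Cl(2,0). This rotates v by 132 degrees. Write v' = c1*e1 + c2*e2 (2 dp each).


Rotor R = cos(66deg) - sin(66deg)*e12
Rotation angle theta = 2 * 66 = 132 degrees
v' = R*v*~R rotates v by theta.
cos(132deg) = -0.6691, sin(132deg) = 0.7431
v'_1 = -3*cos(132deg) - (-4)*sin(132deg)
= -3*(-0.6691) - (-4)*0.7431
= 4.98
v'_2 = -3*sin(132deg) + (-4)*cos(132deg)
= -3*0.7431 + (-4)*(-0.6691)
= 0.45
v' = 4.98*e1 + 0.45*e2


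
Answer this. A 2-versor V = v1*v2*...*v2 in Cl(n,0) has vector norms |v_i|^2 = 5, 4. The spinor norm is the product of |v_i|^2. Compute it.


Spinor norm N(V) = |v1|^2 * |v2|^2 * ... * |v2|^2
= 5 * 4
Running product: 5, 20
N(V) = 20


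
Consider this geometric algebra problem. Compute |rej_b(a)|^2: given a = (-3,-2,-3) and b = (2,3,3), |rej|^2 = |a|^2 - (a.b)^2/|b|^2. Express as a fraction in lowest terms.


|a|^2 = (-3)^2 + (-2)^2 + (-3)^2 = 22
|b|^2 = 2^2 + 3^2 + 3^2 = 22
a . b = (-3)*2 + (-2)*3 + (-3)*3 = -21
(a.b)^2 = (-21)^2 = 441
|rej|^2 = 22 - 441/22
= (484 - 441)/22
= 43/22
In lowest terms: 43/22


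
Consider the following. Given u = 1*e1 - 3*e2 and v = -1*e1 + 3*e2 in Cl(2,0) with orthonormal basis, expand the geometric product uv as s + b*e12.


Expand: (1*e1 - 3*e2)(-1*e1 + 3*e2)
= 1*(-1)*e1e1 + 1*3*e1e2 + (-3)*(-1)*e2e1 + (-3)*3*e2e2
Using e1^2 = e2^2 = 1, e2e1 = -e1e2:
Scalar part s = 1*(-1) + (-3)*3 = -1 + (-9) = -10
Bivector part b = 1*3 - (-3)*(-1) = 3 - 3 = 0
uv = -10 + 0*e12


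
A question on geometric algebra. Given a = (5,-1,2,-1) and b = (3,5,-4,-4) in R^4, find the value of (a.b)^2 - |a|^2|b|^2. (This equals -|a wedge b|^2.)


a . b = 5*3 + (-1)*5 + 2*(-4) + (-1)*(-4)
= 15 + (-5) + (-8) + 4 = 6
|a|^2 = 5^2 + (-1)^2 + 2^2 + (-1)^2 = 31
|b|^2 = 3^2 + 5^2 + (-4)^2 + (-4)^2 = 66
(a.b)^2 = 6^2 = 36
|a|^2 * |b|^2 = 31 * 66 = 2046
Result = 36 - 2046 = -2010


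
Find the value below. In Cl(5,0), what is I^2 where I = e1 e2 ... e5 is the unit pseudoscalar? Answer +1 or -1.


The pseudoscalar I = e1...e_n (product of all n generators) of Cl(p,q) satisfies I^2 = (-1)^(q + n(n-1)/2).
p = 5, q = 0, n = p + q = 5
n(n-1)/2 = 5 * 4 / 2 = 10
Exponent = q + n(n-1)/2 = 0 + 10 = 10
I^2 = (-1)^10 = +1


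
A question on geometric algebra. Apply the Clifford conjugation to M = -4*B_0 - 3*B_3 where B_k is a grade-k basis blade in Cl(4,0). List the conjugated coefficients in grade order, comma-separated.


Clifford conjugate sign for grade k: (-1)^(k(k+1)/2)
Grade 0: (-1)^(0*1/2) = (-1)^0 = 1, coeff -4 -> -4
Grade 3: (-1)^(3*4/2) = (-1)^6 = 1, coeff -3 -> -3
Conjugated coefficients: -4, -3


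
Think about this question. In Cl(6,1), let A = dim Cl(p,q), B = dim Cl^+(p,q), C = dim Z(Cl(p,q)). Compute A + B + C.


n = 6 + 1 = 7
Total dim = 2^7 = 128
Even subalgebra dim = 2^6 = 64
n is odd, so center dim = 2
Sum = 128 + 64 + 2 = 194


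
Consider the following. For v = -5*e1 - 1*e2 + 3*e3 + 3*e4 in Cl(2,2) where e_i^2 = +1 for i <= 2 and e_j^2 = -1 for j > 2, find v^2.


v^2 = sum of c_i^2 * e_i^2
Positive signature terms (e_i^2 = +1): (-5)^2 + (-1)^2 = 26
Negative signature terms (e_j^2 = -1): 3^2 + 3^2 = 18
v^2 = 26 - 18 = 8


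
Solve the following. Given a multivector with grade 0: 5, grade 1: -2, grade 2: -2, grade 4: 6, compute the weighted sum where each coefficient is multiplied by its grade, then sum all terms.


Grade-weighted sum = sum of grade_k * coefficient_k
0*5 = 0
1*(-2) = -2
2*(-2) = -4
4*6 = 24
Total = 0 + (-2) + (-4) + 24 = 18


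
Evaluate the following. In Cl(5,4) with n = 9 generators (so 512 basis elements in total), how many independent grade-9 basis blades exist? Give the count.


Number of grade-k basis blades in Cl(p,q) with n = p + q is C(n, k).
n = 5 + 4 = 9
C(9, 9) = 9! / (9! * 0!)
= 362880 / (362880 * 1)
= 1


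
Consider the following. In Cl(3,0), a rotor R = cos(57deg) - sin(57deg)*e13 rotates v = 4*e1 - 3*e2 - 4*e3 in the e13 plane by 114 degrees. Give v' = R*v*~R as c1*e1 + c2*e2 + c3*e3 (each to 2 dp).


Rotor R = cos(57deg) - sin(57deg)*e13
Rotation angle theta = 2 * 57 = 114 degrees in the e13 plane (e1 -> e3).
The component perpendicular to the plane (e2) is invariant: v'_2 = v2 = -3.00
cos(114deg) = -0.4067, sin(114deg) = 0.9135
v'_1 = v1*cos(theta) - v3*sin(theta) = 4*(-0.4067) - (-4)*0.9135 = 2.03
v'_3 = v1*sin(theta) + v3*cos(theta) = 4*0.9135 + (-4)*(-0.4067) = 5.28
v' = 2.03*e1 - 3.00*e2 + 5.28*e3


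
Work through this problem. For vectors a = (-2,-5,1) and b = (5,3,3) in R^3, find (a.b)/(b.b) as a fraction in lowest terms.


Projection coefficient = (a . b) / (b . b)
a . b = (-2)*5 + (-5)*3 + 1*3
= -10 + (-15) + 3 = -22
b . b = 5^2 + 3^2 + 3^2
= 25 + 9 + 9 = 43
Coefficient = -22/43
In lowest terms: -22/43


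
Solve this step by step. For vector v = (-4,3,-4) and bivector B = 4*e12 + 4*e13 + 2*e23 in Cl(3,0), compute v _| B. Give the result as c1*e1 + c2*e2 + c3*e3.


Left contraction v _| B = <vB>_1 (grade-1 part of the geometric product vB).
Using e1_|e12 = e2, e2_|e12 = -e1, e1_|e13 = e3, e3_|e13 = -e1, e2_|e23 = e3, e3_|e23 = -e2:
e1 coeff: -v2*b12 - v3*b13 = -(3)*(4) - (-4)*(4) = 4
e2 coeff: v1*b12 - v3*b23 = (-4)*(4) - (-4)*(2) = -8
e3 coeff: v1*b13 + v2*b23 = (-4)*(4) + (3)*(2) = -10
v _| B = 4*e1 - 8*e2 - 10*e3


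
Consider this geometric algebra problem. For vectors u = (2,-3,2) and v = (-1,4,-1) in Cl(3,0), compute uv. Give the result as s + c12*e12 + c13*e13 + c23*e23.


In Cl(3,0): e_i^2 = 1, e_ie_j = -e_je_i for i != j.
Scalar part = u . v = 2*(-1) + (-3)*4 + 2*(-1)
= -2 + (-12) + (-2) = -16
e12 coeff = 2*4 - (-3)*(-1) = 8 - 3 = 5
e13 coeff = 2*(-1) - 2*(-1) = -2 - (-2) = 0
e23 coeff = (-3)*(-1) - 2*4 = 3 - 8 = -5
uv = -16 + 5*e12 + 0*e13 - 5*e23


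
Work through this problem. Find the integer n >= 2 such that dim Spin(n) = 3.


dim Spin(n) = dim so(n) = n(n-1)/2.
Solve n(n-1)/2 = 3, i.e. n^2 - n - 6 = 0.
Discriminant = 1 + 8*3 = 25
n = (1 + sqrt(25))/2 = (1 + 5)/2 = 3


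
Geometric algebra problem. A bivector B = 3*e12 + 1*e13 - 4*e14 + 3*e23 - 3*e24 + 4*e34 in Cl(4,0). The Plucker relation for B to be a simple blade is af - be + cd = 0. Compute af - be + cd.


Plucker relation: af - be + cd
a*f = 3*4 = 12
b*e = 1*(-3) = -3
c*d = (-4)*3 = -12
af - be + cd = 12 - (-3) + (-12)
= 3


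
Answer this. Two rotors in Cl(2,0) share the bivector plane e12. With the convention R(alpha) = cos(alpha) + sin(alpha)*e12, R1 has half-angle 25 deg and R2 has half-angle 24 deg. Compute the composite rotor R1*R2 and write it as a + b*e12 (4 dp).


Same-plane rotors commute and their half-angles add:
R1*R2 = cos(a1 + a2) + sin(a1 + a2)*e12.
a1 + a2 = 25 + 24 = 49 deg
cos(49 deg) = 0.6561
sin(49 deg) = 0.7547
R1*R2 = 0.6561 + 0.7547*e12


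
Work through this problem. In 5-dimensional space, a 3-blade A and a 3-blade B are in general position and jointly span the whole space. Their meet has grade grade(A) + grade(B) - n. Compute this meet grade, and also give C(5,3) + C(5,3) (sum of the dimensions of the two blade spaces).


Meet grade = grade(A) + grade(B) - n
= 3 + 3 - 5 = 1
C(5,3) = 10
C(5,3) = 10
dim_A + dim_B = 10 + 10 = 20


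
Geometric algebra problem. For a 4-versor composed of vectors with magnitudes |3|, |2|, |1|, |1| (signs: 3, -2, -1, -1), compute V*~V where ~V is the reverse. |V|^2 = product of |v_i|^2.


Each vector v_i has |v_i|^2 = s_i^2
Squared scales: 3^2 = 9, (-2)^2 = 4, (-1)^2 = 1, (-1)^2 = 1
|V|^2 = 9 * 4 * 1 * 1
= 36


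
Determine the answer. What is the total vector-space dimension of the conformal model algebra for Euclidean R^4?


The conformal model of R^4 uses Cl(5,1): the 4 Euclidean generators plus two extra orthogonal generators e+ (e+^2 = +1) and e- (e-^2 = -1), from which the null vectors e0, einf are built.
Number of generators m = 4 + 2 = 6.
dim Cl(p,q) = 2^m = 2^6 = 64


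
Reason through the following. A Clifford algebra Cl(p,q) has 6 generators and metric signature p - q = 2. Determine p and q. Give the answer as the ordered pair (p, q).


We need p + q = 6 and p - q = 2.
Adding: 2p = 6 + 2 = 8, so p = 4.
Then q = 6 - 4 = 2.
(p, q) = (4, 2)


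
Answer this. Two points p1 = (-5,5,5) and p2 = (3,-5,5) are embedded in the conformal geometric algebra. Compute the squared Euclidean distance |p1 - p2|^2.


p1 - p2 = (-8, 10, 0)
|p1 - p2|^2 = (-8)^2 + 10^2 + 0^2
= 64 + 100 + 0
= 164


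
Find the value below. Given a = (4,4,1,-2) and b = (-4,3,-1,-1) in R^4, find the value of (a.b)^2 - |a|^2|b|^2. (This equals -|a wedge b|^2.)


a . b = 4*(-4) + 4*3 + 1*(-1) + (-2)*(-1)
= -16 + 12 + (-1) + 2 = -3
|a|^2 = 4^2 + 4^2 + 1^2 + (-2)^2 = 37
|b|^2 = (-4)^2 + 3^2 + (-1)^2 + (-1)^2 = 27
(a.b)^2 = (-3)^2 = 9
|a|^2 * |b|^2 = 37 * 27 = 999
Result = 9 - 999 = -990


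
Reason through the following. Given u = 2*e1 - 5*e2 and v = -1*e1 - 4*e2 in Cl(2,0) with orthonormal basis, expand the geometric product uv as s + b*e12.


Expand: (2*e1 - 5*e2)(-1*e1 - 4*e2)
= 2*(-1)*e1e1 + 2*(-4)*e1e2 + (-5)*(-1)*e2e1 + (-5)*(-4)*e2e2
Using e1^2 = e2^2 = 1, e2e1 = -e1e2:
Scalar part s = 2*(-1) + (-5)*(-4) = -2 + 20 = 18
Bivector part b = 2*(-4) - (-5)*(-1) = -8 - 5 = -13
uv = 18 - 13*e12


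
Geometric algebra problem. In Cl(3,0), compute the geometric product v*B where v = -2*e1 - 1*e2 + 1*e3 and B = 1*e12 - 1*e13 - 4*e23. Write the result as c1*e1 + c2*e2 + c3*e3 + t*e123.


vB has grade-1 (vector) and grade-3 (trivector) parts: vB = (v _| B) + (v ^ B).
Vector part <vB>_1:
  e1: -v2*b12 - v3*b13 = -(-1)*(1) - (1)*(-1) = 2
  e2: v1*b12 - v3*b23 = (-2)*(1) - (1)*(-4) = 2
  e3: v1*b13 + v2*b23 = (-2)*(-1) + (-1)*(-4) = 6
Trivector part <vB>_3:
  e123: v1*b23 - v2*b13 + v3*b12 = (-2)*(-4) - (-1)*(-1) + (1)*(1) = 8
vB = 2*e1 + 2*e2 + 6*e3 + 8*e123


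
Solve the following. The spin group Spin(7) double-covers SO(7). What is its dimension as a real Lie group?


Spin(n) double-covers SO(n); both have Lie algebra so(n) of dimension n(n-1)/2.
n = 7
n(n-1) = 7 * 6 = 42
dim Spin(7) = 42/2 = 21
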